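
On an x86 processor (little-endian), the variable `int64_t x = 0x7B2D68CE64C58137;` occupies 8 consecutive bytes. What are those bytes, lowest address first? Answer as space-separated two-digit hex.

37 81 C5 64 CE 68 2D 7B

Split into bytes (most-significant first): 7B 2D 68 CE 64 C5 81 37.
Little-endian stores the least-significant byte at the lowest address.
So at ascending addresses the bytes are 37 81 C5 64 CE 68 2D 7B.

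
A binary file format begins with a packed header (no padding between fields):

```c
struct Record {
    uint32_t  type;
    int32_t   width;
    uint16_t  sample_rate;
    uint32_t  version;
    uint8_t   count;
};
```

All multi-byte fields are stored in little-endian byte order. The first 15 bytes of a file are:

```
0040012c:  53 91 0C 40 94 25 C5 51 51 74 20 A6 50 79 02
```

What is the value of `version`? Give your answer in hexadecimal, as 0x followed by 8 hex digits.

`version` follows `type` (4 B), `width` (4 B), `sample_rate` (2 B), so it starts at offset 4 + 4 + 2 = 10 and occupies 4 bytes.
Bytes at offsets 10..13: 20 A6 50 79.
Little-endian: lowest address holds the least-significant byte.
Reassemble most-significant byte first: 79 50 A6 20 → 0x7950A620.

0x7950A620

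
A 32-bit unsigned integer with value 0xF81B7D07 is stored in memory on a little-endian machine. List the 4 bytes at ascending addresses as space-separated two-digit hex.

07 7D 1B F8

Split into bytes (most-significant first): F8 1B 7D 07.
In little-endian order the low byte comes first in memory.
So at ascending addresses the bytes are 07 7D 1B F8.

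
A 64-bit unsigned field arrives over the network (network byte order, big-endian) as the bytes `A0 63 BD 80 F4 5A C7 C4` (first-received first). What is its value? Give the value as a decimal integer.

Big-endian: lowest address holds the most-significant byte.
The bytes are already most-significant first: 0xA063BD80F45AC7C4.
0xA063BD80F45AC7C4 = 11557289430315878340.

11557289430315878340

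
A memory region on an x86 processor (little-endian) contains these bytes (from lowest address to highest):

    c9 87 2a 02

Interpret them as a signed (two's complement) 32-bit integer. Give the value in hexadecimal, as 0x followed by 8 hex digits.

0x022A87C9

Little-endian stores the least-significant byte at the lowest address.
Reassemble most-significant byte first: 02 2A 87 C9 → 0x022A87C9.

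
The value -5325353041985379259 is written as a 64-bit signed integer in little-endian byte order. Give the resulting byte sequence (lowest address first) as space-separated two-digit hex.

45 64 EA 8C 9F 8B 18 B6

Two's complement of -5325353041985379259 in 64 bits: 5325353041985379259 = 0x49E7746073159BBB; invert → 0xB6188B9F8CEA6444; add 1 → 0xB6188B9F8CEA6445.
Split into bytes (most-significant first): B6 18 8B 9F 8C EA 64 45.
Little-endian stores the least-significant byte at the lowest address.
So at ascending addresses the bytes are 45 64 EA 8C 9F 8B 18 B6.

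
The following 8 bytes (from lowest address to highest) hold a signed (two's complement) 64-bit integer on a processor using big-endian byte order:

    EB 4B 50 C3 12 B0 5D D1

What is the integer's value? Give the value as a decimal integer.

-1492010052780794415

In big-endian order the high byte comes first in memory.
The bytes are already most-significant first: 0xEB4B50C312B05DD1.
Top bit is set, so as a signed 64-bit value this is 0xEB4B50C312B05DD1 − 2^64 = -1492010052780794415.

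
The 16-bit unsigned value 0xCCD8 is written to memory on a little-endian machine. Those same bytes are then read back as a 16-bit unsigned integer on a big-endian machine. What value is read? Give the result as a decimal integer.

55500

Stored little-endian, the bytes at ascending addresses are D8 CC.
Read back as big-endian, the last byte is least significant, giving 0xD8CC.
0xD8CC = 55500.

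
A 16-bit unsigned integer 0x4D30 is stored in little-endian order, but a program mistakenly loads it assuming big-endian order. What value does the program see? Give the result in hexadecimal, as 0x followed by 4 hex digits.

0x304D

Stored little-endian, the bytes at ascending addresses are 30 4D.
Read back as big-endian, the last byte is least significant, giving 0x304D.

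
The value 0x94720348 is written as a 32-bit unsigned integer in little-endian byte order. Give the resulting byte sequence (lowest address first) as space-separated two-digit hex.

48 03 72 94

Split into bytes (most-significant first): 94 72 03 48.
Little-endian: lowest address holds the least-significant byte.
So at ascending addresses the bytes are 48 03 72 94.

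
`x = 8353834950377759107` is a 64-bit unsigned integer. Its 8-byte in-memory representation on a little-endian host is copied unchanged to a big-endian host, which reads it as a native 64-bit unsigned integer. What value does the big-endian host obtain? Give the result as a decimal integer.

8353834950377759107 in 64-bit hexadecimal is 0x73EEC8A079826183.
Stored little-endian, the bytes at ascending addresses are 83 61 82 79 A0 C8 EE 73.
Read back as big-endian, the last byte is least significant, giving 0x83618279A0C8EE73.
0x83618279A0C8EE73 = 9466991350609669747.

9466991350609669747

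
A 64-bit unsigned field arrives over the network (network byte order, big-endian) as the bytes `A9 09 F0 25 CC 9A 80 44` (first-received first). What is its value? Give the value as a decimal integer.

Big-endian: lowest address holds the most-significant byte.
The bytes are already most-significant first: 0xA909F025CC9A8044.
0xA909F025CC9A8044 = 12180530712337350724.

12180530712337350724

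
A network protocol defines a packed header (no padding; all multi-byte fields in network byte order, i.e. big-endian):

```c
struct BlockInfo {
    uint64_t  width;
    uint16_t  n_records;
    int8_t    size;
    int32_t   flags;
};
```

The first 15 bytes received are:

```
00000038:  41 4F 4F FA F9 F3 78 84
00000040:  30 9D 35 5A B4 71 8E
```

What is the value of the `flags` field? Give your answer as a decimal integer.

`flags` follows `width` (8 B), `n_records` (2 B), `size` (1 B), so it starts at offset 8 + 2 + 1 = 11 and occupies 4 bytes.
Bytes at offsets 11..14: 5A B4 71 8E.
Big-endian stores the most-significant byte at the lowest address.
The bytes are already most-significant first: 0x5AB4718E.
0x5AB4718E = 1521774990.

1521774990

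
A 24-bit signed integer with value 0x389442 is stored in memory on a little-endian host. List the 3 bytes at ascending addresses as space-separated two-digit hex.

42 94 38

Split into bytes (most-significant first): 38 94 42.
Little-endian stores the least-significant byte at the lowest address.
So at ascending addresses the bytes are 42 94 38.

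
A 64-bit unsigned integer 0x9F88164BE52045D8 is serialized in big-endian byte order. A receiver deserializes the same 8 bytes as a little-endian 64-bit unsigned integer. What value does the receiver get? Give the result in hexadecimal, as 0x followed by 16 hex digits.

Stored big-endian, the bytes at ascending addresses are 9F 88 16 4B E5 20 45 D8.
Read back as little-endian, the first byte is least significant, giving 0xD84520E54B16889F.

0xD84520E54B16889F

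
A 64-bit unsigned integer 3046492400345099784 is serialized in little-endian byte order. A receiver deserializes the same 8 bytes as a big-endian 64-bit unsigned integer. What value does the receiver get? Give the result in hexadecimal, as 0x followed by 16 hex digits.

0x082E7F75B250472A

3046492400345099784 in 64-bit hexadecimal is 0x2A4750B2757F2E08.
Stored little-endian, the bytes at ascending addresses are 08 2E 7F 75 B2 50 47 2A.
Read back as big-endian, the last byte is least significant, giving 0x082E7F75B250472A.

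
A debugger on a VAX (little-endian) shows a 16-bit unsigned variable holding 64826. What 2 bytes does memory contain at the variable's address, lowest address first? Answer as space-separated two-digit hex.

3A FD

64826 in hexadecimal, padded to 16 bits, is 0xFD3A.
Split into bytes (most-significant first): FD 3A.
Little-endian stores the least-significant byte at the lowest address.
So at ascending addresses the bytes are 3A FD.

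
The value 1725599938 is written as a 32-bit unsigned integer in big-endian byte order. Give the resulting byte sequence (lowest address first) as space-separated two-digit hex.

1725599938 in hexadecimal, padded to 32 bits, is 0x66DA90C2.
Split into bytes (most-significant first): 66 DA 90 C2.
In big-endian order the high byte comes first in memory.
So the memory order matches the most-significant-first order: 66 DA 90 C2.

66 DA 90 C2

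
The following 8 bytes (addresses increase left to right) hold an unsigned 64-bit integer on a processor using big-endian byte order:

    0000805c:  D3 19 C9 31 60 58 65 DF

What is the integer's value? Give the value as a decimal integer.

15211410430327547359

In big-endian order the high byte comes first in memory.
The bytes are already most-significant first: 0xD319C931605865DF.
0xD319C931605865DF = 15211410430327547359.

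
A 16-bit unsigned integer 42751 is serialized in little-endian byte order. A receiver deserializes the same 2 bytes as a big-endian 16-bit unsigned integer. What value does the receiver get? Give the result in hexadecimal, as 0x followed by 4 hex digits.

0xFFA6

42751 in 16-bit hexadecimal is 0xA6FF.
Stored little-endian, the bytes at ascending addresses are FF A6.
Read back as big-endian, the last byte is least significant, giving 0xFFA6.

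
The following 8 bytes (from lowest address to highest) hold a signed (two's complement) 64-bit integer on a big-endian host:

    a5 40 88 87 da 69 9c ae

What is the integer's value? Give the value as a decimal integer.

-6539076541875643218

Big-endian: lowest address holds the most-significant byte.
The bytes are already most-significant first: 0xA5408887DA699CAE.
Top bit is set, so as a signed 64-bit value this is 0xA5408887DA699CAE − 2^64 = -6539076541875643218.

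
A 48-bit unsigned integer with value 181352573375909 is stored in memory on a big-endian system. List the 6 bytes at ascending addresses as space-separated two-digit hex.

181352573375909 in hexadecimal, padded to 48 bits, is 0xA4F06FB715A5.
Split into bytes (most-significant first): A4 F0 6F B7 15 A5.
Big-endian stores the most-significant byte at the lowest address.
So the memory order matches the most-significant-first order: A4 F0 6F B7 15 A5.

A4 F0 6F B7 15 A5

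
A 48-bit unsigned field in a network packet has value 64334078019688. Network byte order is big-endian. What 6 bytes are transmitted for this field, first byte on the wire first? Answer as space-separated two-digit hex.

64334078019688 in hexadecimal, padded to 48 bits, is 0x3A82F1DE0868.
Split into bytes (most-significant first): 3A 82 F1 DE 08 68.
In big-endian order the high byte comes first in memory.
So the memory order matches the most-significant-first order: 3A 82 F1 DE 08 68.

3A 82 F1 DE 08 68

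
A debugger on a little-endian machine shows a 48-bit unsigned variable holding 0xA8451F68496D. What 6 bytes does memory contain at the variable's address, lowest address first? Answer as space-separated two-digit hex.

6D 49 68 1F 45 A8

Split into bytes (most-significant first): A8 45 1F 68 49 6D.
Little-endian: lowest address holds the least-significant byte.
So at ascending addresses the bytes are 6D 49 68 1F 45 A8.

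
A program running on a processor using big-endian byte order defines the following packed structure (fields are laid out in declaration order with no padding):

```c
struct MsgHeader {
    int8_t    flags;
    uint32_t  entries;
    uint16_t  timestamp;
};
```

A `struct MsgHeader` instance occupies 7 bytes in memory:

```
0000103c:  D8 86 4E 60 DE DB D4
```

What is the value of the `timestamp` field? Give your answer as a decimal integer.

`timestamp` follows `flags` (1 B), `entries` (4 B), so it starts at offset 1 + 4 = 5 and occupies 2 bytes.
Bytes at offsets 5..6: DB D4.
Big-endian stores the most-significant byte at the lowest address.
The bytes are already most-significant first: 0xDBD4.
0xDBD4 = 56276.

56276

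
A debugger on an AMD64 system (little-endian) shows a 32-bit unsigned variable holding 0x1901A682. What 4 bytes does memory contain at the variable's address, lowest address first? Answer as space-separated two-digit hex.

Split into bytes (most-significant first): 19 01 A6 82.
Little-endian stores the least-significant byte at the lowest address.
So at ascending addresses the bytes are 82 A6 01 19.

82 A6 01 19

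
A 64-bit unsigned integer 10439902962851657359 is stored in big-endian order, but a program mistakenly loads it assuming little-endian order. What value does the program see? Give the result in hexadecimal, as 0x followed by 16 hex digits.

10439902962851657359 in 64-bit hexadecimal is 0x90E1FC6E8652368F.
Stored big-endian, the bytes at ascending addresses are 90 E1 FC 6E 86 52 36 8F.
Read back as little-endian, the first byte is least significant, giving 0x8F3652866EFCE190.

0x8F3652866EFCE190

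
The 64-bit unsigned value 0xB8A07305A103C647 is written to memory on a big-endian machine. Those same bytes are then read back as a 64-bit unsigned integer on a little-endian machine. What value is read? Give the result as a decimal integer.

Stored big-endian, the bytes at ascending addresses are B8 A0 73 05 A1 03 C6 47.
Read back as little-endian, the first byte is least significant, giving 0x47C603A10573A0B8.
0x47C603A10573A0B8 = 5171825212197675192.

5171825212197675192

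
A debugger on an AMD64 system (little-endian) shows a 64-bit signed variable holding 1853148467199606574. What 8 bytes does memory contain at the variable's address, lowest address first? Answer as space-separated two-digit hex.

1853148467199606574 in hexadecimal, padded to 64 bits, is 0x19B7B4B6677DFF2E.
Split into bytes (most-significant first): 19 B7 B4 B6 67 7D FF 2E.
Little-endian: lowest address holds the least-significant byte.
So at ascending addresses the bytes are 2E FF 7D 67 B6 B4 B7 19.

2E FF 7D 67 B6 B4 B7 19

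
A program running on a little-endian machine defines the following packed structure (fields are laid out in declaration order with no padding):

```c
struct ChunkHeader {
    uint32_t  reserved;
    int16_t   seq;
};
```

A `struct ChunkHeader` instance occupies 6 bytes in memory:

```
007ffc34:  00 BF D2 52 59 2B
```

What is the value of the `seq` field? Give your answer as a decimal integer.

11097

`seq` follows `reserved` (4 bytes), so it starts at byte offset 4 and occupies 2 bytes.
Bytes at offsets 4..5: 59 2B.
Little-endian stores the least-significant byte at the lowest address.
Reassemble most-significant byte first: 2B 59 → 0x2B59.
0x2B59 = 11097.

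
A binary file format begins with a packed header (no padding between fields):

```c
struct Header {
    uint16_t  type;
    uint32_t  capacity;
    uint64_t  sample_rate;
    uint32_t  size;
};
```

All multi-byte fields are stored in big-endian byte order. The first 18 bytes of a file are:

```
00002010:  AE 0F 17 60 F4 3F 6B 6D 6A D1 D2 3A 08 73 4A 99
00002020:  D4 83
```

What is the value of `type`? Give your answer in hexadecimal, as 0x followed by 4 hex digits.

`type` is the first field, at byte offset 0, occupying 2 bytes.
Bytes at offsets 0..1: AE 0F.
Big-endian stores the most-significant byte at the lowest address.
The bytes are already most-significant first: 0xAE0F.

0xAE0F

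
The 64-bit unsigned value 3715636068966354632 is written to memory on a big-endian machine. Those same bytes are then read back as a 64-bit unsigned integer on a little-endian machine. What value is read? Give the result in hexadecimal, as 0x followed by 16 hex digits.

3715636068966354632 in 64-bit hexadecimal is 0x33909751855E4EC8.
Stored big-endian, the bytes at ascending addresses are 33 90 97 51 85 5E 4E C8.
Read back as little-endian, the first byte is least significant, giving 0xC84E5E8551979033.

0xC84E5E8551979033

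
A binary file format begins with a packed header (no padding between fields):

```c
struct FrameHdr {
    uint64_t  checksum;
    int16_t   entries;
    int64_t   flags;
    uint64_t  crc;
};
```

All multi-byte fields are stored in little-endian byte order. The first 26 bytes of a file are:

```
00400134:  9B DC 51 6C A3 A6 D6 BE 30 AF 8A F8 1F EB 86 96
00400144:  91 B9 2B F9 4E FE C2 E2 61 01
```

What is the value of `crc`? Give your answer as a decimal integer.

99609993896982827

`crc` follows `checksum` (8 B), `entries` (2 B), `flags` (8 B), so it starts at offset 8 + 2 + 8 = 18 and occupies 8 bytes.
Bytes at offsets 18..25: 2B F9 4E FE C2 E2 61 01.
Little-endian: lowest address holds the least-significant byte.
Reassemble most-significant byte first: 01 61 E2 C2 FE 4E F9 2B → 0x0161E2C2FE4EF92B.
0x0161E2C2FE4EF92B = 99609993896982827.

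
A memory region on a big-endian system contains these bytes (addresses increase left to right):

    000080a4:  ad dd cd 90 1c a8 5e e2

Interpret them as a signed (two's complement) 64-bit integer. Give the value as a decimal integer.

-5918348316455182622

In big-endian order the high byte comes first in memory.
The bytes are already most-significant first: 0xADDDCD901CA85EE2.
Top bit is set, so as a signed 64-bit value this is 0xADDDCD901CA85EE2 − 2^64 = -5918348316455182622.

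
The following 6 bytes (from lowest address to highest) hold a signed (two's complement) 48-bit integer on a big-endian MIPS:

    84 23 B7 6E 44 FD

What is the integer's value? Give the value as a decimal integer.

-136186040531715

Big-endian: lowest address holds the most-significant byte.
The bytes are already most-significant first: 0x8423B76E44FD.
Top bit is set, so as a signed 48-bit value this is 0x8423B76E44FD − 2^48 = -136186040531715.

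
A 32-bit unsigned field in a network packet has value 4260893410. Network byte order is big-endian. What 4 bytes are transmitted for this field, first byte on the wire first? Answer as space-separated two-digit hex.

FD F8 12 E2

4260893410 in hexadecimal, padded to 32 bits, is 0xFDF812E2.
Split into bytes (most-significant first): FD F8 12 E2.
Big-endian stores the most-significant byte at the lowest address.
So the memory order matches the most-significant-first order: FD F8 12 E2.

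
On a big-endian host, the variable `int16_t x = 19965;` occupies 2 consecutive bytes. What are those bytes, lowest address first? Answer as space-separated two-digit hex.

4D FD

19965 in hexadecimal, padded to 16 bits, is 0x4DFD.
Split into bytes (most-significant first): 4D FD.
Big-endian: lowest address holds the most-significant byte.
So the memory order matches the most-significant-first order: 4D FD.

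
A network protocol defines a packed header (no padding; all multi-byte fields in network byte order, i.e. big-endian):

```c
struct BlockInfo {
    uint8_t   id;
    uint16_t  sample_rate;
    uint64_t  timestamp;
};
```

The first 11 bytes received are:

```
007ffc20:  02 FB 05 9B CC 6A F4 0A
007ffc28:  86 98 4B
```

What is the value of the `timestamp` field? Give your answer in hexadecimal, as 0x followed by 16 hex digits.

0x9BCC6AF40A86984B

`timestamp` follows `id` (1 B), `sample_rate` (2 B), so it starts at offset 1 + 2 = 3 and occupies 8 bytes.
Bytes at offsets 3..10: 9B CC 6A F4 0A 86 98 4B.
Big-endian stores the most-significant byte at the lowest address.
The bytes are already most-significant first: 0x9BCC6AF40A86984B.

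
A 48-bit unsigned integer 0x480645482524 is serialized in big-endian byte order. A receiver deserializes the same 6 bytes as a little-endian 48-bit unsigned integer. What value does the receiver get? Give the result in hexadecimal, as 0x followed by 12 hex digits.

0x242548450648

Stored big-endian, the bytes at ascending addresses are 48 06 45 48 25 24.
Read back as little-endian, the first byte is least significant, giving 0x242548450648.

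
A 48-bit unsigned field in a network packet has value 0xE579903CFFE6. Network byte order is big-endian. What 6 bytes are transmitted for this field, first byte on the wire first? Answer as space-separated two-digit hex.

Split into bytes (most-significant first): E5 79 90 3C FF E6.
In big-endian order the high byte comes first in memory.
So the memory order matches the most-significant-first order: E5 79 90 3C FF E6.

E5 79 90 3C FF E6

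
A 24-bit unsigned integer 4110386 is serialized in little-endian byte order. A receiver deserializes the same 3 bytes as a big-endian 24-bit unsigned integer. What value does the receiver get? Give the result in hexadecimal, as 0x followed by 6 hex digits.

4110386 in 24-bit hexadecimal is 0x3EB832.
Stored little-endian, the bytes at ascending addresses are 32 B8 3E.
Read back as big-endian, the last byte is least significant, giving 0x32B83E.

0x32B83E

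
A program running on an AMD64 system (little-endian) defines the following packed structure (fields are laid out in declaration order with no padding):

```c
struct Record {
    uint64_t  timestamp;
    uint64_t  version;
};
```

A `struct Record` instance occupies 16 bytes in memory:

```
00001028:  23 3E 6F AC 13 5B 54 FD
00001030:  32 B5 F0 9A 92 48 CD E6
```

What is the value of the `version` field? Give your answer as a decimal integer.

`version` follows `timestamp` (8 bytes), so it starts at byte offset 8 and occupies 8 bytes.
Bytes at offsets 8..15: 32 B5 F0 9A 92 48 CD E6.
Little-endian: lowest address holds the least-significant byte.
Reassemble most-significant byte first: E6 CD 48 92 9A F0 B5 32 → 0xE6CD48929AF0B532.
0xE6CD48929AF0B532 = 16631028793451001138.

16631028793451001138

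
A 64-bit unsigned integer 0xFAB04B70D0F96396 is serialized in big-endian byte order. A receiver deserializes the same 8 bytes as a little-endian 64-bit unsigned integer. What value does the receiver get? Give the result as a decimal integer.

10836779802016067834

Stored big-endian, the bytes at ascending addresses are FA B0 4B 70 D0 F9 63 96.
Read back as little-endian, the first byte is least significant, giving 0x9663F9D0704BB0FA.
0x9663F9D0704BB0FA = 10836779802016067834.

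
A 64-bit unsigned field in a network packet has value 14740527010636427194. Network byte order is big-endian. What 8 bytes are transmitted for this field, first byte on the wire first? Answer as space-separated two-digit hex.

14740527010636427194 in hexadecimal, padded to 64 bits, is 0xCC90DF37AF08EFBA.
Split into bytes (most-significant first): CC 90 DF 37 AF 08 EF BA.
In big-endian order the high byte comes first in memory.
So the memory order matches the most-significant-first order: CC 90 DF 37 AF 08 EF BA.

CC 90 DF 37 AF 08 EF BA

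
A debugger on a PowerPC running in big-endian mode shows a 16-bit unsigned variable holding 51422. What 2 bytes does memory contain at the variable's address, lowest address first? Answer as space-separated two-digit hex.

C8 DE

51422 in hexadecimal, padded to 16 bits, is 0xC8DE.
Split into bytes (most-significant first): C8 DE.
Big-endian: lowest address holds the most-significant byte.
So the memory order matches the most-significant-first order: C8 DE.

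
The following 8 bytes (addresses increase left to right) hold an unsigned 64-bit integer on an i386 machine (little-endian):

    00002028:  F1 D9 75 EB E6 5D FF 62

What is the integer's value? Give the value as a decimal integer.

7133523581152385521

Little-endian stores the least-significant byte at the lowest address.
Reassemble most-significant byte first: 62 FF 5D E6 EB 75 D9 F1 → 0x62FF5DE6EB75D9F1.
0x62FF5DE6EB75D9F1 = 7133523581152385521.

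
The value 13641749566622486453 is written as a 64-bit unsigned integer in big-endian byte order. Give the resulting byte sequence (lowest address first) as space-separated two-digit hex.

13641749566622486453 in hexadecimal, padded to 64 bits, is 0xBD513AF4295F4FB5.
Split into bytes (most-significant first): BD 51 3A F4 29 5F 4F B5.
In big-endian order the high byte comes first in memory.
So the memory order matches the most-significant-first order: BD 51 3A F4 29 5F 4F B5.

BD 51 3A F4 29 5F 4F B5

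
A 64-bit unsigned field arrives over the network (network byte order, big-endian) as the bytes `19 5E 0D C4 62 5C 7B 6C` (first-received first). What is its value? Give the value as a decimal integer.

1827913635873979244

In big-endian order the high byte comes first in memory.
The bytes are already most-significant first: 0x195E0DC4625C7B6C.
0x195E0DC4625C7B6C = 1827913635873979244.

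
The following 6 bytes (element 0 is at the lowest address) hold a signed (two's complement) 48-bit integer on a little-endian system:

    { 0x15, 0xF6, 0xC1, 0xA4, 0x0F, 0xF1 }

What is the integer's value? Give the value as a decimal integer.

-16425485732331

Little-endian: lowest address holds the least-significant byte.
Reassemble most-significant byte first: F1 0F A4 C1 F6 15 → 0xF10FA4C1F615.
Top bit is set, so as a signed 48-bit value this is 0xF10FA4C1F615 − 2^48 = -16425485732331.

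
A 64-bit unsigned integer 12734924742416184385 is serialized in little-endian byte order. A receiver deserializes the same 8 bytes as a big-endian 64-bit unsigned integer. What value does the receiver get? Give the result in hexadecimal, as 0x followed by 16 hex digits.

12734924742416184385 in 64-bit hexadecimal is 0xB0BB8A94A90CB441.
Stored little-endian, the bytes at ascending addresses are 41 B4 0C A9 94 8A BB B0.
Read back as big-endian, the last byte is least significant, giving 0x41B40CA9948ABBB0.

0x41B40CA9948ABBB0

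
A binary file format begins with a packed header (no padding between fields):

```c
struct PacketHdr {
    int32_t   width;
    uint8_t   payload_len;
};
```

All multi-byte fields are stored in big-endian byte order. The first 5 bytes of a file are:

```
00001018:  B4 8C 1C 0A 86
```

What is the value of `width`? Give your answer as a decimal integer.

-1265886198

`width` is the first field, at byte offset 0, occupying 4 bytes.
Bytes at offsets 0..3: B4 8C 1C 0A.
Big-endian: lowest address holds the most-significant byte.
The bytes are already most-significant first: 0xB48C1C0A.
Top bit is set, so as a signed 32-bit value this is 0xB48C1C0A − 2^32 = -1265886198.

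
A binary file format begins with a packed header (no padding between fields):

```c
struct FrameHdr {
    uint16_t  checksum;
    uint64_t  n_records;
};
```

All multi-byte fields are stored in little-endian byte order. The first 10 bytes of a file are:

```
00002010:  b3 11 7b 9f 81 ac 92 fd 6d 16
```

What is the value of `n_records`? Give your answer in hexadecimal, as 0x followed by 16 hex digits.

`n_records` follows `checksum` (2 bytes), so it starts at byte offset 2 and occupies 8 bytes.
Bytes at offsets 2..9: 7B 9F 81 AC 92 FD 6D 16.
Little-endian: lowest address holds the least-significant byte.
Reassemble most-significant byte first: 16 6D FD 92 AC 81 9F 7B → 0x166DFD92AC819F7B.

0x166DFD92AC819F7B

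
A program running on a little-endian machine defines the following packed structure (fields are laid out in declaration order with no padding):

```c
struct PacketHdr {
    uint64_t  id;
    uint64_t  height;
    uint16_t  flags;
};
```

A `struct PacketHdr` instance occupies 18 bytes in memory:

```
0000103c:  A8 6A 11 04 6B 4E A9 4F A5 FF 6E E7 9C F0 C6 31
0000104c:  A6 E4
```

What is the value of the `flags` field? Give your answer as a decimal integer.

`flags` follows `id` (8 B), `height` (8 B), so it starts at offset 8 + 8 = 16 and occupies 2 bytes.
Bytes at offsets 16..17: A6 E4.
Little-endian stores the least-significant byte at the lowest address.
Reassemble most-significant byte first: E4 A6 → 0xE4A6.
0xE4A6 = 58534.

58534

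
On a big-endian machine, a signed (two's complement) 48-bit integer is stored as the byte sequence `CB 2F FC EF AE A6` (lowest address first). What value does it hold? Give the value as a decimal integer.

Big-endian stores the most-significant byte at the lowest address.
The bytes are already most-significant first: 0xCB2FFCEFAEA6.
Top bit is set, so as a signed 48-bit value this is 0xCB2FFCEFAEA6 − 2^48 = -58068009242970.

-58068009242970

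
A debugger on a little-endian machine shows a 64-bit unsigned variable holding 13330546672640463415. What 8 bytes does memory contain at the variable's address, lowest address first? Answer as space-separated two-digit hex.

37 12 80 0C 92 9D FF B8

13330546672640463415 in hexadecimal, padded to 64 bits, is 0xB8FF9D920C801237.
Split into bytes (most-significant first): B8 FF 9D 92 0C 80 12 37.
In little-endian order the low byte comes first in memory.
So at ascending addresses the bytes are 37 12 80 0C 92 9D FF B8.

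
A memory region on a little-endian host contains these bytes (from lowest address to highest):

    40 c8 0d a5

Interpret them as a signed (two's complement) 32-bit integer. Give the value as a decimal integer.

-1525823424

Little-endian: lowest address holds the least-significant byte.
Reassemble most-significant byte first: A5 0D C8 40 → 0xA50DC840.
Top bit is set, so as a signed 32-bit value this is 0xA50DC840 − 2^32 = -1525823424.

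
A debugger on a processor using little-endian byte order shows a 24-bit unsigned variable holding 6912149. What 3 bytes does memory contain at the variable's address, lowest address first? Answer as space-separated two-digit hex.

6912149 in hexadecimal, padded to 24 bits, is 0x697895.
Split into bytes (most-significant first): 69 78 95.
Little-endian: lowest address holds the least-significant byte.
So at ascending addresses the bytes are 95 78 69.

95 78 69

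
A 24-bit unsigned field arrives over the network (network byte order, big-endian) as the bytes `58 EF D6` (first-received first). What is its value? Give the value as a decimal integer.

In big-endian order the high byte comes first in memory.
The bytes are already most-significant first: 0x58EFD6.
0x58EFD6 = 5828566.

5828566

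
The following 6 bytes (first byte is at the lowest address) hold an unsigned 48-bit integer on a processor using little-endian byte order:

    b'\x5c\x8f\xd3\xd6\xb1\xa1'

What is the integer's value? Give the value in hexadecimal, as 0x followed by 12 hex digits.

Little-endian stores the least-significant byte at the lowest address.
Reassemble most-significant byte first: A1 B1 D6 D3 8F 5C → 0xA1B1D6D38F5C.

0xA1B1D6D38F5C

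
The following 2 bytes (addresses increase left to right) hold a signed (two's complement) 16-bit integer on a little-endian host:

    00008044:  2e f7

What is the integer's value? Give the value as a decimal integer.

In little-endian order the low byte comes first in memory.
Reassemble most-significant byte first: F7 2E → 0xF72E.
Top bit is set, so as a signed 16-bit value this is 0xF72E − 2^16 = -2258.

-2258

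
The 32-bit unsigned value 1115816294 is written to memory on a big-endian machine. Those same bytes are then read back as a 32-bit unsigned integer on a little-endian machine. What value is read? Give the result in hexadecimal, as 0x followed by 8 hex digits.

1115816294 in 32-bit hexadecimal is 0x42820166.
Stored big-endian, the bytes at ascending addresses are 42 82 01 66.
Read back as little-endian, the first byte is least significant, giving 0x66018242.

0x66018242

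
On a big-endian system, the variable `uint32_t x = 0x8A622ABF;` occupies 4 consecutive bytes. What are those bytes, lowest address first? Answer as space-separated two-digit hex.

8A 62 2A BF

Split into bytes (most-significant first): 8A 62 2A BF.
In big-endian order the high byte comes first in memory.
So the memory order matches the most-significant-first order: 8A 62 2A BF.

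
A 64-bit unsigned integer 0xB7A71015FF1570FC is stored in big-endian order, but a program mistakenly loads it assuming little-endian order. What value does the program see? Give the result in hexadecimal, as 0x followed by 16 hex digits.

0xFC7015FF1510A7B7

Stored big-endian, the bytes at ascending addresses are B7 A7 10 15 FF 15 70 FC.
Read back as little-endian, the first byte is least significant, giving 0xFC7015FF1510A7B7.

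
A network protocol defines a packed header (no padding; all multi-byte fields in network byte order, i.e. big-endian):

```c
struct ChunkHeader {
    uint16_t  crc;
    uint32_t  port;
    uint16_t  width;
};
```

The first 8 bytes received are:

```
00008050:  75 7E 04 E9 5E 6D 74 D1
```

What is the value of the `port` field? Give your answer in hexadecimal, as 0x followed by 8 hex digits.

0x04E95E6D

`port` follows `crc` (2 bytes), so it starts at byte offset 2 and occupies 4 bytes.
Bytes at offsets 2..5: 04 E9 5E 6D.
Big-endian stores the most-significant byte at the lowest address.
The bytes are already most-significant first: 0x04E95E6D.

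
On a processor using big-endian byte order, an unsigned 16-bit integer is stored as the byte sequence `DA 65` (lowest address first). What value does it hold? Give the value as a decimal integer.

Big-endian: lowest address holds the most-significant byte.
The bytes are already most-significant first: 0xDA65.
0xDA65 = 55909.

55909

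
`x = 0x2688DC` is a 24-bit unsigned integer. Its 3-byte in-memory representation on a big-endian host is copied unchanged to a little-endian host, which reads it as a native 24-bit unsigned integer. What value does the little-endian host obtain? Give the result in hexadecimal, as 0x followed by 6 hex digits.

0xDC8826

Stored big-endian, the bytes at ascending addresses are 26 88 DC.
Read back as little-endian, the first byte is least significant, giving 0xDC8826.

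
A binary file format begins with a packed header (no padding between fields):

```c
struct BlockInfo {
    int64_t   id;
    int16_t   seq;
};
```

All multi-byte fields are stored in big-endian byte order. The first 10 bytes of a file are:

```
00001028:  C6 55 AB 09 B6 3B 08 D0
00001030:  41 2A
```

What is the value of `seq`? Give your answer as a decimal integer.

`seq` follows `id` (8 bytes), so it starts at byte offset 8 and occupies 2 bytes.
Bytes at offsets 8..9: 41 2A.
Big-endian: lowest address holds the most-significant byte.
The bytes are already most-significant first: 0x412A.
0x412A = 16682.

16682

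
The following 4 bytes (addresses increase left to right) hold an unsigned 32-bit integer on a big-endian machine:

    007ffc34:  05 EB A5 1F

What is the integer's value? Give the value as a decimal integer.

In big-endian order the high byte comes first in memory.
The bytes are already most-significant first: 0x05EBA51F.
0x05EBA51F = 99329311.

99329311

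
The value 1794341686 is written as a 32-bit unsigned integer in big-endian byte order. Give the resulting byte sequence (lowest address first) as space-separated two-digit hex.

6A F3 7B 36

1794341686 in hexadecimal, padded to 32 bits, is 0x6AF37B36.
Split into bytes (most-significant first): 6A F3 7B 36.
Big-endian: lowest address holds the most-significant byte.
So the memory order matches the most-significant-first order: 6A F3 7B 36.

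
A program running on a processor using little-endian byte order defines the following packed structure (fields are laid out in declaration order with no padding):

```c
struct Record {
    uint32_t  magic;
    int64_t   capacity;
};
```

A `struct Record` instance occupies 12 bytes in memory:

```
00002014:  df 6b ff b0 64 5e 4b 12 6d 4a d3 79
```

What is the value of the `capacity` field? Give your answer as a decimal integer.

8778441930994048612

`capacity` follows `magic` (4 bytes), so it starts at byte offset 4 and occupies 8 bytes.
Bytes at offsets 4..11: 64 5E 4B 12 6D 4A D3 79.
In little-endian order the low byte comes first in memory.
Reassemble most-significant byte first: 79 D3 4A 6D 12 4B 5E 64 → 0x79D34A6D124B5E64.
0x79D34A6D124B5E64 = 8778441930994048612.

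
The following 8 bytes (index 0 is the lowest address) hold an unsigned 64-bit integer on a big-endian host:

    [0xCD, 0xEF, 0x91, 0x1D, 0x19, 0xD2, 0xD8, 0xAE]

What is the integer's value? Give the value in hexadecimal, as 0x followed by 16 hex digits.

0xCDEF911D19D2D8AE

In big-endian order the high byte comes first in memory.
The bytes are already most-significant first: 0xCDEF911D19D2D8AE.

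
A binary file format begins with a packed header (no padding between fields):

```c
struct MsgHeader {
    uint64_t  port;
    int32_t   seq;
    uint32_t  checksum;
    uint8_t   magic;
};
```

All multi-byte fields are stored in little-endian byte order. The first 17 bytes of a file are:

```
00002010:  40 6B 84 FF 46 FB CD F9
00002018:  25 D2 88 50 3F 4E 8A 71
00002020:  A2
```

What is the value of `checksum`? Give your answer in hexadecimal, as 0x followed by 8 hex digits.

`checksum` follows `port` (8 B), `seq` (4 B), so it starts at offset 8 + 4 = 12 and occupies 4 bytes.
Bytes at offsets 12..15: 3F 4E 8A 71.
Little-endian: lowest address holds the least-significant byte.
Reassemble most-significant byte first: 71 8A 4E 3F → 0x718A4E3F.

0x718A4E3F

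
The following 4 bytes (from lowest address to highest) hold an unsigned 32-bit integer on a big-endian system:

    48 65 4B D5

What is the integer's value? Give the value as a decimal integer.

1214598101

Big-endian stores the most-significant byte at the lowest address.
The bytes are already most-significant first: 0x48654BD5.
0x48654BD5 = 1214598101.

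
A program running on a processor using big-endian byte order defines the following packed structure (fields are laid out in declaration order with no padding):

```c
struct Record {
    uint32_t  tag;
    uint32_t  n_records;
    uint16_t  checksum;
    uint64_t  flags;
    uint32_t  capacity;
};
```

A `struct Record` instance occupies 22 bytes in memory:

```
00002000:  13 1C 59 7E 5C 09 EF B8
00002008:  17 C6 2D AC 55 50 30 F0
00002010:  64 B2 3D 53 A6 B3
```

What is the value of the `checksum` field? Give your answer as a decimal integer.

6086

`checksum` follows `tag` (4 B), `n_records` (4 B), so it starts at offset 4 + 4 = 8 and occupies 2 bytes.
Bytes at offsets 8..9: 17 C6.
In big-endian order the high byte comes first in memory.
The bytes are already most-significant first: 0x17C6.
0x17C6 = 6086.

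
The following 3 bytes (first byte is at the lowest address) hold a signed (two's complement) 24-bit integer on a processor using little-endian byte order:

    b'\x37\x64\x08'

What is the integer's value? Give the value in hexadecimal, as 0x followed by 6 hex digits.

0x086437

Little-endian: lowest address holds the least-significant byte.
Reassemble most-significant byte first: 08 64 37 → 0x086437.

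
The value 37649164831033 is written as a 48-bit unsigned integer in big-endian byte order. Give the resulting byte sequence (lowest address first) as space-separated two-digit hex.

37649164831033 in hexadecimal, padded to 48 bits, is 0x223DE1188939.
Split into bytes (most-significant first): 22 3D E1 18 89 39.
In big-endian order the high byte comes first in memory.
So the memory order matches the most-significant-first order: 22 3D E1 18 89 39.

22 3D E1 18 89 39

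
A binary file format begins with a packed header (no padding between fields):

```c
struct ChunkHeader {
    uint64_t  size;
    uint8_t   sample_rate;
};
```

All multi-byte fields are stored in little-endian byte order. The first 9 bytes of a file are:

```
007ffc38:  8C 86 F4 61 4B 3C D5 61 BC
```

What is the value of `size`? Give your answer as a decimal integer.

`size` is the first field, at byte offset 0, occupying 8 bytes.
Bytes at offsets 0..7: 8C 86 F4 61 4B 3C D5 61.
Little-endian stores the least-significant byte at the lowest address.
Reassemble most-significant byte first: 61 D5 3C 4B 61 F4 86 8C → 0x61D53C4B61F4868C.
0x61D53C4B61F4868C = 7049607086182008460.

7049607086182008460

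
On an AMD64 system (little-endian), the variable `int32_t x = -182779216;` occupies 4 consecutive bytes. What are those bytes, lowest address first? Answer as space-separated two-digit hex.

B0 02 1B F5

Two's complement of -182779216 in 32 bits: 182779216 = 0x0AE4FD50; invert → 0xF51B02AF; add 1 → 0xF51B02B0.
Split into bytes (most-significant first): F5 1B 02 B0.
Little-endian stores the least-significant byte at the lowest address.
So at ascending addresses the bytes are B0 02 1B F5.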